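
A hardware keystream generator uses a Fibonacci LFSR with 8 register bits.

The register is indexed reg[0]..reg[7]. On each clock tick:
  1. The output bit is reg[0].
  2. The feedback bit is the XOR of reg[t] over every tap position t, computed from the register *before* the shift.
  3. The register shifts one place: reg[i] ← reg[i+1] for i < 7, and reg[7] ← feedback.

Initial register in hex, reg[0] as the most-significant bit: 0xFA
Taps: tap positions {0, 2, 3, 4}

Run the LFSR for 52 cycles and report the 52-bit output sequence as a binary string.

1111101001100110101000110000011101010101111100101000

step | reg (before) | out | fb
   0 | 11111010 | 1 | 0
   1 | 11110100 | 1 | 1
   2 | 11101001 | 1 | 1
   3 | 11010011 | 1 | 0
   4 | 10100110 | 1 | 0
   5 | 01001100 | 0 | 1
   6 | 10011001 | 1 | 1
   7 | 00110011 | 0 | 0
   8 | 01100110 | 0 | 1
   9 | 11001101 | 1 | 0
  10 | 10011010 | 1 | 1
  11 | 00110101 | 0 | 0
  12 | 01101010 | 0 | 0
  13 | 11010100 | 1 | 0
  14 | 10101000 | 1 | 1
  15 | 01010001 | 0 | 1
  16 | 10100011 | 1 | 0
  17 | 01000110 | 0 | 0
  18 | 10001100 | 1 | 0
  19 | 00011000 | 0 | 0
  20 | 00110000 | 0 | 0
  21 | 01100000 | 0 | 1
  22 | 11000001 | 1 | 1
  23 | 10000011 | 1 | 1
  24 | 00000111 | 0 | 0
  25 | 00001110 | 0 | 1
  26 | 00011101 | 0 | 0
  27 | 00111010 | 0 | 1
  28 | 01110101 | 0 | 0
  29 | 11101010 | 1 | 1
  30 | 11010101 | 1 | 0
  31 | 10101010 | 1 | 1
  32 | 01010101 | 0 | 1
  33 | 10101011 | 1 | 1
  34 | 01010111 | 0 | 1
  35 | 10101111 | 1 | 1
  36 | 01011111 | 0 | 0
  37 | 10111110 | 1 | 0
  38 | 01111100 | 0 | 1
  39 | 11111001 | 1 | 0
  40 | 11110010 | 1 | 1
  41 | 11100101 | 1 | 0
  42 | 11001010 | 1 | 0
  43 | 10010100 | 1 | 0
  44 | 00101000 | 0 | 0
  45 | 01010000 | 0 | 1
  46 | 10100001 | 1 | 0
  47 | 01000010 | 0 | 0
  48 | 10000100 | 1 | 1
  49 | 00001001 | 0 | 1
  50 | 00010011 | 0 | 1
  51 | 00100111 | 0 | 1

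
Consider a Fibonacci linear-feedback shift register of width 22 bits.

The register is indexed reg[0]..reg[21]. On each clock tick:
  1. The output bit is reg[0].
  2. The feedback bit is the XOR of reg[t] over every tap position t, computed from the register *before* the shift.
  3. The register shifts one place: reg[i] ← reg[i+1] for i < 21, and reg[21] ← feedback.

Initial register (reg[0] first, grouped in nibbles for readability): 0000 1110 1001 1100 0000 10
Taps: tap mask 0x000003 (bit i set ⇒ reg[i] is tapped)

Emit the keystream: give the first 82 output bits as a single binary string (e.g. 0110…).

k : reg_k → out_k, fb_k
0: 0000111010011100000010 → 0, fb=0
1: 0001110100111000000100 → 0, fb=0
2: 0011101001110000001000 → 0, fb=0
3: 0111010011100000010000 → 0, fb=1
4: 1110100111000000100001 → 1, fb=0
5: 1101001110000001000010 → 1, fb=0
6: 1010011100000010000100 → 1, fb=1
7: 0100111000000100001001 → 0, fb=1
8: 1001110000001000010011 → 1, fb=1
9: 0011100000010000100111 → 0, fb=0
10: 0111000000100001001110 → 0, fb=1
11: 1110000001000010011101 → 1, fb=0
12: 1100000010000100111010 → 1, fb=0
13: 1000000100001001110100 → 1, fb=1
14: 0000001000010011101001 → 0, fb=0
15: 0000010000100111010010 → 0, fb=0
16: 0000100001001110100100 → 0, fb=0
17: 0001000010011101001000 → 0, fb=0
18: 0010000100111010010000 → 0, fb=0
19: 0100001001110100100000 → 0, fb=1
20: 1000010011101001000001 → 1, fb=1
21: 0000100111010010000011 → 0, fb=0
22: 0001001110100100000110 → 0, fb=0
23: 0010011101001000001100 → 0, fb=0
24: 0100111010010000011000 → 0, fb=1
25: 1001110100100000110001 → 1, fb=1
26: 0011101001000001100011 → 0, fb=0
27: 0111010010000011000110 → 0, fb=1
28: 1110100100000110001101 → 1, fb=0
29: 1101001000001100011010 → 1, fb=0
30: 1010010000011000110100 → 1, fb=1
31: 0100100000110001101001 → 0, fb=1
32: 1001000001100011010011 → 1, fb=1
33: 0010000011000110100111 → 0, fb=0
34: 0100000110001101001110 → 0, fb=1
35: 1000001100011010011101 → 1, fb=1
36: 0000011000110100111011 → 0, fb=0
37: 0000110001101001110110 → 0, fb=0
38: 0001100011010011101100 → 0, fb=0
39: 0011000110100111011000 → 0, fb=0
40: 0110001101001110110000 → 0, fb=1
41: 1100011010011101100001 → 1, fb=0
42: 1000110100111011000010 → 1, fb=1
43: 0001101001110110000101 → 0, fb=0
44: 0011010011101100001010 → 0, fb=0
45: 0110100111011000010100 → 0, fb=1
46: 1101001110110000101001 → 1, fb=0
47: 1010011101100001010010 → 1, fb=1
48: 0100111011000010100101 → 0, fb=1
49: 1001110110000101001011 → 1, fb=1
50: 0011101100001010010111 → 0, fb=0
51: 0111011000010100101110 → 0, fb=1
52: 1110110000101001011101 → 1, fb=0
53: 1101100001010010111010 → 1, fb=0
54: 1011000010100101110100 → 1, fb=1
55: 0110000101001011101001 → 0, fb=1
56: 1100001010010111010011 → 1, fb=0
57: 1000010100101110100110 → 1, fb=1
58: 0000101001011101001101 → 0, fb=0
59: 0001010010111010011010 → 0, fb=0
60: 0010100101110100110100 → 0, fb=0
61: 0101001011101001101000 → 0, fb=1
62: 1010010111010011010001 → 1, fb=1
63: 0100101110100110100011 → 0, fb=1
64: 1001011101001101000111 → 1, fb=1
65: 0010111010011010001111 → 0, fb=0
66: 0101110100110100011110 → 0, fb=1
67: 1011101001101000111101 → 1, fb=1
68: 0111010011010001111011 → 0, fb=1
69: 1110100110100011110111 → 1, fb=0
70: 1101001101000111101110 → 1, fb=0
71: 1010011010001111011100 → 1, fb=1
72: 0100110100011110111001 → 0, fb=1
73: 1001101000111101110011 → 1, fb=1
74: 0011010001111011100111 → 0, fb=0
75: 0110100011110111001110 → 0, fb=1
76: 1101000111101110011101 → 1, fb=0
77: 1010001111011100111010 → 1, fb=1
78: 0100011110111001110101 → 0, fb=1
79: 1000111101110011101011 → 1, fb=1
80: 0001111011100111010111 → 0, fb=0
81: 0011110111001110101110 → 0, fb=0

0000111010011100000010000100111010010000011000110100111011000010100101110100110100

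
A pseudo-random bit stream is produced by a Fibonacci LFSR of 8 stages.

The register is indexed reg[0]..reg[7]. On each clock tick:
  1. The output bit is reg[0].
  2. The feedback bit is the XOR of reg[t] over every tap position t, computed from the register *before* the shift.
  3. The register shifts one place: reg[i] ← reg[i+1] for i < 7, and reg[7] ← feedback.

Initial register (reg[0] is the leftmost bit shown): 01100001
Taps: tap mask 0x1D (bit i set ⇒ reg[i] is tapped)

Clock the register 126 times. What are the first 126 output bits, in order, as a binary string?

011000011111011011110101110100010000110110001111001110011000101101001000101001010100111011101100111101111110100110011010100011

step | reg (before) | out | fb
   0 | 01100001 | 0 | 1
   1 | 11000011 | 1 | 1
   2 | 10000111 | 1 | 1
   3 | 00001111 | 0 | 1
   4 | 00011111 | 0 | 0
   5 | 00111110 | 0 | 1
   6 | 01111101 | 0 | 1
   7 | 11111011 | 1 | 0
   8 | 11110110 | 1 | 1
   9 | 11101101 | 1 | 1
  10 | 11011011 | 1 | 1
  11 | 10110111 | 1 | 1
  12 | 01101111 | 0 | 0
  13 | 11011110 | 1 | 1
  14 | 10111101 | 1 | 0
  15 | 01111010 | 0 | 1
  16 | 11110101 | 1 | 1
  17 | 11101011 | 1 | 1
  18 | 11010111 | 1 | 0
  19 | 10101110 | 1 | 1
  20 | 01011101 | 0 | 0
  21 | 10111010 | 1 | 0
  22 | 01110100 | 0 | 0
  23 | 11101000 | 1 | 1
  24 | 11010001 | 1 | 0
  25 | 10100010 | 1 | 0
  26 | 01000100 | 0 | 0
  27 | 10001000 | 1 | 0
  28 | 00010000 | 0 | 1
  29 | 00100001 | 0 | 1
  30 | 01000011 | 0 | 0
  31 | 10000110 | 1 | 1
  32 | 00001101 | 0 | 1
  33 | 00011011 | 0 | 0
  34 | 00110110 | 0 | 0
  35 | 01101100 | 0 | 0
  36 | 11011000 | 1 | 1
  37 | 10110001 | 1 | 1
  38 | 01100011 | 0 | 1
  39 | 11000111 | 1 | 1
  40 | 10001111 | 1 | 0
  41 | 00011110 | 0 | 0
  42 | 00111100 | 0 | 1
  43 | 01111001 | 0 | 1
  44 | 11110011 | 1 | 1
  45 | 11100111 | 1 | 0
  46 | 11001110 | 1 | 0
  47 | 10011100 | 1 | 1
  48 | 00111001 | 0 | 1
  49 | 01110011 | 0 | 0
  50 | 11100110 | 1 | 0
  51 | 11001100 | 1 | 0
  52 | 10011000 | 1 | 1
  53 | 00110001 | 0 | 0
  54 | 01100010 | 0 | 1
  55 | 11000101 | 1 | 1
  56 | 10001011 | 1 | 0
  57 | 00010110 | 0 | 1
  58 | 00101101 | 0 | 0
  59 | 01011010 | 0 | 0
  60 | 10110100 | 1 | 1
  61 | 01101001 | 0 | 0
  62 | 11010010 | 1 | 0
  63 | 10100100 | 1 | 0
  64 | 01001000 | 0 | 1
  65 | 10010001 | 1 | 0
  66 | 00100010 | 0 | 1
  67 | 01000101 | 0 | 0
  68 | 10001010 | 1 | 0
  69 | 00010100 | 0 | 1
  70 | 00101001 | 0 | 0
  71 | 01010010 | 0 | 1
  72 | 10100101 | 1 | 0
  73 | 01001010 | 0 | 1
  74 | 10010101 | 1 | 0
  75 | 00101010 | 0 | 0
  76 | 01010100 | 0 | 1
  77 | 10101001 | 1 | 1
  78 | 01010011 | 0 | 1
  79 | 10100111 | 1 | 0
  80 | 01001110 | 0 | 1
  81 | 10011101 | 1 | 1
  82 | 00111011 | 0 | 1
  83 | 01110111 | 0 | 0
  84 | 11101110 | 1 | 1
  85 | 11011101 | 1 | 1
  86 | 10111011 | 1 | 0
  87 | 01110110 | 0 | 0
  88 | 11101100 | 1 | 1
  89 | 11011001 | 1 | 1
  90 | 10110011 | 1 | 1
  91 | 01100111 | 0 | 1
  92 | 11001111 | 1 | 0
  93 | 10011110 | 1 | 1
  94 | 00111101 | 0 | 1
  95 | 01111011 | 0 | 1
  96 | 11110111 | 1 | 1
  97 | 11101111 | 1 | 1
  98 | 11011111 | 1 | 1
  99 | 10111111 | 1 | 0
 100 | 01111110 | 0 | 1
 101 | 11111101 | 1 | 0
 102 | 11111010 | 1 | 0
 103 | 11110100 | 1 | 1
 104 | 11101001 | 1 | 1
 105 | 11010011 | 1 | 0
 106 | 10100110 | 1 | 0
 107 | 01001100 | 0 | 1
 108 | 10011001 | 1 | 1
 109 | 00110011 | 0 | 0
 110 | 01100110 | 0 | 1
 111 | 11001101 | 1 | 0
 112 | 10011010 | 1 | 1
 113 | 00110101 | 0 | 0
 114 | 01101010 | 0 | 0
 115 | 11010100 | 1 | 0
 116 | 10101000 | 1 | 1
 117 | 01010001 | 0 | 1
 118 | 10100011 | 1 | 0
 119 | 01000110 | 0 | 0
 120 | 10001100 | 1 | 0
 121 | 00011000 | 0 | 0
 122 | 00110000 | 0 | 0
 123 | 01100000 | 0 | 1
 124 | 11000001 | 1 | 1
 125 | 10000011 | 1 | 1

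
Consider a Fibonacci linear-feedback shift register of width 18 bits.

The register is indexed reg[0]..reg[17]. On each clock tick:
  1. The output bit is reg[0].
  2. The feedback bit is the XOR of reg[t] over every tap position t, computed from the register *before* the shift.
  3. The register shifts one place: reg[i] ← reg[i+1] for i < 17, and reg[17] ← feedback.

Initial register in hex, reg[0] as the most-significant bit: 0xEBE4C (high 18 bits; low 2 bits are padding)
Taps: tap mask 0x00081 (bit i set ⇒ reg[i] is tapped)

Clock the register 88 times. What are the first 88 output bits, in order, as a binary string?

step | reg (before) | out | fb
   0 | 111010111110010011 | 1 | 0
   1 | 110101111100100110 | 1 | 0
   2 | 101011111001001100 | 1 | 0
   3 | 010111110010011000 | 0 | 1
   4 | 101111100100110001 | 1 | 1
   5 | 011111001001100011 | 0 | 0
   6 | 111110010011000110 | 1 | 0
   7 | 111100100110001100 | 1 | 1
   8 | 111001001100011001 | 1 | 1
   9 | 110010011000110011 | 1 | 0
  10 | 100100110001100110 | 1 | 0
  11 | 001001100011001100 | 0 | 0
  12 | 010011000110011000 | 0 | 0
  13 | 100110001100110000 | 1 | 1
  14 | 001100011001100001 | 0 | 1
  15 | 011000110011000011 | 0 | 1
  16 | 110001100110000111 | 1 | 1
  17 | 100011001100001111 | 1 | 1
  18 | 000110011000011111 | 0 | 1
  19 | 001100110000111111 | 0 | 1
  20 | 011001100001111111 | 0 | 0
  21 | 110011000011111110 | 1 | 1
  22 | 100110000111111101 | 1 | 1
  23 | 001100001111111011 | 0 | 0
  24 | 011000011111110110 | 0 | 1
  25 | 110000111111101101 | 1 | 0
  26 | 100001111111011010 | 1 | 0
  27 | 000011111110110100 | 0 | 1
  28 | 000111111101101001 | 0 | 1
  29 | 001111111011010011 | 0 | 1
  30 | 011111110110100111 | 0 | 1
  31 | 111111101101001111 | 1 | 1
  32 | 111111011010011111 | 1 | 0
  33 | 111110110100111110 | 1 | 0
  34 | 111101101001111100 | 1 | 1
  35 | 111011010011111001 | 1 | 0
  36 | 110110100111110010 | 1 | 1
  37 | 101101001111100101 | 1 | 1
  38 | 011010011111001011 | 0 | 1
  39 | 110100111110010111 | 1 | 0
  40 | 101001111100101110 | 1 | 0
  41 | 010011111001011100 | 0 | 1
  42 | 100111110010111001 | 1 | 0
  43 | 001111100101110010 | 0 | 0
  44 | 011111001011100100 | 0 | 0
  45 | 111110010111001000 | 1 | 0
  46 | 111100101110010000 | 1 | 1
  47 | 111001011100100001 | 1 | 0
  48 | 110010111001000010 | 1 | 0
  49 | 100101110010000100 | 1 | 0
  50 | 001011100100001000 | 0 | 0
  51 | 010111001000010000 | 0 | 0
  52 | 101110010000100000 | 1 | 0
  53 | 011100100001000000 | 0 | 0
  54 | 111001000010000000 | 1 | 1
  55 | 110010000100000001 | 1 | 1
  56 | 100100001000000011 | 1 | 1
  57 | 001000010000000111 | 0 | 1
  58 | 010000100000001111 | 0 | 0
  59 | 100001000000011110 | 1 | 1
  60 | 000010000000111101 | 0 | 0
  61 | 000100000001111010 | 0 | 0
  62 | 001000000011110100 | 0 | 0
  63 | 010000000111101000 | 0 | 0
  64 | 100000001111010000 | 1 | 1
  65 | 000000011110100001 | 0 | 1
  66 | 000000111101000011 | 0 | 1
  67 | 000001111010000111 | 0 | 1
  68 | 000011110100001111 | 0 | 1
  69 | 000111101000011111 | 0 | 0
  70 | 001111010000111110 | 0 | 1
  71 | 011110100001111101 | 0 | 0
  72 | 111101000011111010 | 1 | 1
  73 | 111010000111110101 | 1 | 1
  74 | 110100001111101011 | 1 | 1
  75 | 101000011111010111 | 1 | 0
  76 | 010000111110101110 | 0 | 1
  77 | 100001111101011101 | 1 | 0
  78 | 000011111010111010 | 0 | 1
  79 | 000111110101110101 | 0 | 1
  80 | 001111101011101011 | 0 | 0
  81 | 011111010111010110 | 0 | 1
  82 | 111110101110101101 | 1 | 1
  83 | 111101011101011011 | 1 | 0
  84 | 111010111010110110 | 1 | 0
  85 | 110101110101101100 | 1 | 0
  86 | 101011101011011000 | 1 | 1
  87 | 010111010110110001 | 0 | 1

1110101111100100110001100110000111111101101001111100101110010000100000001111010000111110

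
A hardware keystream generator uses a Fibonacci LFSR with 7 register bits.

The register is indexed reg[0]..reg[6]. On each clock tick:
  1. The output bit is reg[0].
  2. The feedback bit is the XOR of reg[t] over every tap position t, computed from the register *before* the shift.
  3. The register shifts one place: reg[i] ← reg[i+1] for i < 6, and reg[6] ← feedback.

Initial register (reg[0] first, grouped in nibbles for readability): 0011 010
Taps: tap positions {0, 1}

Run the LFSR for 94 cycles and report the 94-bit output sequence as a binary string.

tick  register→output (feedback)
  0  0011010→0 (0)
  1  0110100→0 (1)
  2  1101001→1 (0)
  3  1010010→1 (1)
  4  0100101→0 (1)
  5  1001011→1 (1)
  6  0010111→0 (0)
  7  0101110→0 (1)
  8  1011101→1 (1)
  9  0111011→0 (1)
 10  1110111→1 (0)
 11  1101110→1 (0)
 12  1011100→1 (1)
 13  0111001→0 (1)
 14  1110011→1 (0)
 15  1100110→1 (0)
 16  1001100→1 (1)
 17  0011001→0 (0)
 18  0110010→0 (1)
 19  1100101→1 (0)
 20  1001010→1 (1)
 21  0010101→0 (0)
 22  0101010→0 (1)
 23  1010101→1 (1)
 24  0101011→0 (1)
 25  1010111→1 (1)
 26  0101111→0 (1)
 27  1011111→1 (1)
 28  0111111→0 (1)
 29  1111111→1 (0)
 30  1111110→1 (0)
 31  1111100→1 (0)
 32  1111000→1 (0)
 33  1110000→1 (0)
 34  1100000→1 (0)
 35  1000000→1 (1)
 36  0000001→0 (0)
 37  0000010→0 (0)
 38  0000100→0 (0)
 39  0001000→0 (0)
 40  0010000→0 (0)
 41  0100000→0 (1)
 42  1000001→1 (1)
 43  0000011→0 (0)
 44  0000110→0 (0)
 45  0001100→0 (0)
 46  0011000→0 (0)
 47  0110000→0 (1)
 48  1100001→1 (0)
 49  1000010→1 (1)
 50  0000101→0 (0)
 51  0001010→0 (0)
 52  0010100→0 (0)
 53  0101000→0 (1)
 54  1010001→1 (1)
 55  0100011→0 (1)
 56  1000111→1 (1)
 57  0001111→0 (0)
 58  0011110→0 (0)
 59  0111100→0 (1)
 60  1111001→1 (0)
 61  1110010→1 (0)
 62  1100100→1 (0)
 63  1001000→1 (1)
 64  0010001→0 (0)
 65  0100010→0 (1)
 66  1000101→1 (1)
 67  0001011→0 (0)
 68  0010110→0 (0)
 69  0101100→0 (1)
 70  1011001→1 (1)
 71  0110011→0 (1)
 72  1100111→1 (0)
 73  1001110→1 (1)
 74  0011101→0 (0)
 75  0111010→0 (1)
 76  1110101→1 (0)
 77  1101010→1 (0)
 78  1010100→1 (1)
 79  0101001→0 (1)
 80  1010011→1 (1)
 81  0100111→0 (1)
 82  1001111→1 (1)
 83  0011111→0 (0)
 84  0111110→0 (1)
 85  1111101→1 (0)
 86  1111010→1 (0)
 87  1110100→1 (0)
 88  1101000→1 (0)
 89  1010000→1 (1)
 90  0100001→0 (1)
 91  1000011→1 (1)
 92  0000111→0 (0)
 93  0001110→0 (0)

0011010010111011100110010101011111110000001000001100001010001111001000101100111010100111110100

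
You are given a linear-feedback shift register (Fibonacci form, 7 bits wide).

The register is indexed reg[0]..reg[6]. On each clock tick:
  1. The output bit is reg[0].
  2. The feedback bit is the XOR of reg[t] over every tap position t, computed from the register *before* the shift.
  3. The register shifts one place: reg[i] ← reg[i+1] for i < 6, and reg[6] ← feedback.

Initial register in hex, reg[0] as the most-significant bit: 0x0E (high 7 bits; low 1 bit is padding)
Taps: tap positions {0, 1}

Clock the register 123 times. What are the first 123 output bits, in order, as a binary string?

step | reg (before) | out | fb
   0 | 0000111 | 0 | 0
   1 | 0001110 | 0 | 0
   2 | 0011100 | 0 | 0
   3 | 0111000 | 0 | 1
   4 | 1110001 | 1 | 0
   5 | 1100010 | 1 | 0
   6 | 1000100 | 1 | 1
   7 | 0001001 | 0 | 0
   8 | 0010010 | 0 | 0
   9 | 0100100 | 0 | 1
  10 | 1001001 | 1 | 1
  11 | 0010011 | 0 | 0
  12 | 0100110 | 0 | 1
  13 | 1001101 | 1 | 1
  14 | 0011011 | 0 | 0
  15 | 0110110 | 0 | 1
  16 | 1101101 | 1 | 0
  17 | 1011010 | 1 | 1
  18 | 0110101 | 0 | 1
  19 | 1101011 | 1 | 0
  20 | 1010110 | 1 | 1
  21 | 0101101 | 0 | 1
  22 | 1011011 | 1 | 1
  23 | 0110111 | 0 | 1
  24 | 1101111 | 1 | 0
  25 | 1011110 | 1 | 1
  26 | 0111101 | 0 | 1
  27 | 1111011 | 1 | 0
  28 | 1110110 | 1 | 0
  29 | 1101100 | 1 | 0
  30 | 1011000 | 1 | 1
  31 | 0110001 | 0 | 1
  32 | 1100011 | 1 | 0
  33 | 1000110 | 1 | 1
  34 | 0001101 | 0 | 0
  35 | 0011010 | 0 | 0
  36 | 0110100 | 0 | 1
  37 | 1101001 | 1 | 0
  38 | 1010010 | 1 | 1
  39 | 0100101 | 0 | 1
  40 | 1001011 | 1 | 1
  41 | 0010111 | 0 | 0
  42 | 0101110 | 0 | 1
  43 | 1011101 | 1 | 1
  44 | 0111011 | 0 | 1
  45 | 1110111 | 1 | 0
  46 | 1101110 | 1 | 0
  47 | 1011100 | 1 | 1
  48 | 0111001 | 0 | 1
  49 | 1110011 | 1 | 0
  50 | 1100110 | 1 | 0
  51 | 1001100 | 1 | 1
  52 | 0011001 | 0 | 0
  53 | 0110010 | 0 | 1
  54 | 1100101 | 1 | 0
  55 | 1001010 | 1 | 1
  56 | 0010101 | 0 | 0
  57 | 0101010 | 0 | 1
  58 | 1010101 | 1 | 1
  59 | 0101011 | 0 | 1
  60 | 1010111 | 1 | 1
  61 | 0101111 | 0 | 1
  62 | 1011111 | 1 | 1
  63 | 0111111 | 0 | 1
  64 | 1111111 | 1 | 0
  65 | 1111110 | 1 | 0
  66 | 1111100 | 1 | 0
  67 | 1111000 | 1 | 0
  68 | 1110000 | 1 | 0
  69 | 1100000 | 1 | 0
  70 | 1000000 | 1 | 1
  71 | 0000001 | 0 | 0
  72 | 0000010 | 0 | 0
  73 | 0000100 | 0 | 0
  74 | 0001000 | 0 | 0
  75 | 0010000 | 0 | 0
  76 | 0100000 | 0 | 1
  77 | 1000001 | 1 | 1
  78 | 0000011 | 0 | 0
  79 | 0000110 | 0 | 0
  80 | 0001100 | 0 | 0
  81 | 0011000 | 0 | 0
  82 | 0110000 | 0 | 1
  83 | 1100001 | 1 | 0
  84 | 1000010 | 1 | 1
  85 | 0000101 | 0 | 0
  86 | 0001010 | 0 | 0
  87 | 0010100 | 0 | 0
  88 | 0101000 | 0 | 1
  89 | 1010001 | 1 | 1
  90 | 0100011 | 0 | 1
  91 | 1000111 | 1 | 1
  92 | 0001111 | 0 | 0
  93 | 0011110 | 0 | 0
  94 | 0111100 | 0 | 1
  95 | 1111001 | 1 | 0
  96 | 1110010 | 1 | 0
  97 | 1100100 | 1 | 0
  98 | 1001000 | 1 | 1
  99 | 0010001 | 0 | 0
 100 | 0100010 | 0 | 1
 101 | 1000101 | 1 | 1
 102 | 0001011 | 0 | 0
 103 | 0010110 | 0 | 0
 104 | 0101100 | 0 | 1
 105 | 1011001 | 1 | 1
 106 | 0110011 | 0 | 1
 107 | 1100111 | 1 | 0
 108 | 1001110 | 1 | 1
 109 | 0011101 | 0 | 0
 110 | 0111010 | 0 | 1
 111 | 1110101 | 1 | 0
 112 | 1101010 | 1 | 0
 113 | 1010100 | 1 | 1
 114 | 0101001 | 0 | 1
 115 | 1010011 | 1 | 1
 116 | 0100111 | 0 | 1
 117 | 1001111 | 1 | 1
 118 | 0011111 | 0 | 0
 119 | 0111110 | 0 | 1
 120 | 1111101 | 1 | 0
 121 | 1111010 | 1 | 0
 122 | 1110100 | 1 | 0

000011100010010011011010110111101100011010010111011100110010101011111110000001000001100001010001111001000101100111010100111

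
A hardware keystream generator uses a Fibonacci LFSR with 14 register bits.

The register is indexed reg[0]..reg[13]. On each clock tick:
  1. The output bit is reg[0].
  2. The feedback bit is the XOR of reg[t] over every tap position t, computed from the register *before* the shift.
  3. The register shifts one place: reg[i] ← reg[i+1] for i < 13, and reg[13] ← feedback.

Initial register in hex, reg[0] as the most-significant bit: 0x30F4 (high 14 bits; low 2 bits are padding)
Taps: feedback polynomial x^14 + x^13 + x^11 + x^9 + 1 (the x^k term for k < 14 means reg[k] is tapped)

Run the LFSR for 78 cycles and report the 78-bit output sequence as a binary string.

tick  register→output (feedback)
  0  00110000111101→0 (1)
  1  01100001111011→0 (0)
  2  11000011110110→1 (1)
  3  10000111101101→1 (1)
  4  00001111011011→0 (0)
  5  00011110110110→0 (0)
  6  00111101101100→0 (1)
  7  01111011011001→0 (0)
  8  11110110110010→1 (0)
  9  11101101100100→1 (0)
 10  11011011001000→1 (1)
 11  10110110010001→1 (1)
 12  01101100100011→0 (1)
 13  11011001000111→1 (1)
 14  10110010001111→1 (1)
 15  01100100011111→0 (1)
 16  11001000111111→1 (0)
 17  10010001111110→1 (1)
 18  00100011111101→0 (1)
 19  01000111111011→0 (0)
 20  10001111110110→1 (1)
 21  00011111101101→0 (0)
 22  00111111011010→0 (1)
 23  01111110110101→0 (1)
 24  11111101101011→1 (0)
 25  11111011010110→1 (1)
 26  11110110101101→1 (1)
 27  11101101011011→1 (1)
 28  11011010110111→1 (0)
 29  10110101101110→1 (0)
 30  01101011011100→0 (0)
 31  11010110111000→1 (0)
 32  10101101110000→1 (0)
 33  01011011100000→0 (0)
 34  10110111000000→1 (1)
 35  01101110000001→0 (1)
 36  11011100000011→1 (0)
 37  10111000000110→1 (0)
 38  01110000001100→0 (1)
 39  11100000011001→1 (1)
 40  11000000110011→1 (1)
 41  10000001100111→1 (1)
 42  00000011001111→0 (0)
 43  00000110011110→0 (0)
 44  00001100111100→0 (0)
 45  00011001111000→0 (1)
 46  00110011110001→0 (0)
 47  01100111100010→0 (0)
 48  11001111000100→1 (0)
 49  10011110001000→1 (1)
 50  00111100010001→0 (0)
 51  01111000100010→0 (0)
 52  11110001000100→1 (0)
 53  11100010001000→1 (1)
 54  11000100010001→1 (1)
 55  10001000100011→1 (0)
 56  00010001000110→0 (1)
 57  00100010001101→0 (0)
 58  01000100011010→0 (1)
 59  10001000110101→1 (0)
 60  00010001101010→0 (0)
 61  00100011010100→0 (0)
 62  01000110101000→0 (0)
 63  10001101010000→1 (0)
 64  00011010100000→0 (0)
 65  00110101000000→0 (0)
 66  01101010000000→0 (0)
 67  11010100000000→1 (1)
 68  10101000000001→1 (0)
 69  01010000000010→0 (0)
 70  10100000000100→1 (0)
 71  01000000001000→0 (0)
 72  10000000010000→1 (0)
 73  00000000100000→0 (0)
 74  00000001000000→0 (0)
 75  00000010000000→0 (0)
 76  00000100000000→0 (0)
 77  00001000000000→0 (0)

001100001111011011001000111111011010110111000000110011110001000100011010100000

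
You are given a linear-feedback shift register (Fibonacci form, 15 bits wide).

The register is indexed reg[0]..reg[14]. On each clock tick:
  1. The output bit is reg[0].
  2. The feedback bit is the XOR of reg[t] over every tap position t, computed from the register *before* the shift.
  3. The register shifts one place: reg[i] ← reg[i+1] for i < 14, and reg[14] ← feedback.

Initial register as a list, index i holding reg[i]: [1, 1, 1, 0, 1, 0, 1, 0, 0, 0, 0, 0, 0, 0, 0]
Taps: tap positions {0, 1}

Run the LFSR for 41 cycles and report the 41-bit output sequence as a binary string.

step | reg (before) | out | fb
   0 | 111010100000000 | 1 | 0
   1 | 110101000000000 | 1 | 0
   2 | 101010000000000 | 1 | 1
   3 | 010100000000001 | 0 | 1
   4 | 101000000000011 | 1 | 1
   5 | 010000000000111 | 0 | 1
   6 | 100000000001111 | 1 | 1
   7 | 000000000011111 | 0 | 0
   8 | 000000000111110 | 0 | 0
   9 | 000000001111100 | 0 | 0
  10 | 000000011111000 | 0 | 0
  11 | 000000111110000 | 0 | 0
  12 | 000001111100000 | 0 | 0
  13 | 000011111000000 | 0 | 0
  14 | 000111110000000 | 0 | 0
  15 | 001111100000000 | 0 | 0
  16 | 011111000000000 | 0 | 1
  17 | 111110000000001 | 1 | 0
  18 | 111100000000010 | 1 | 0
  19 | 111000000000100 | 1 | 0
  20 | 110000000001000 | 1 | 0
  21 | 100000000010000 | 1 | 1
  22 | 000000000100001 | 0 | 0
  23 | 000000001000010 | 0 | 0
  24 | 000000010000100 | 0 | 0
  25 | 000000100001000 | 0 | 0
  26 | 000001000010000 | 0 | 0
  27 | 000010000100000 | 0 | 0
  28 | 000100001000000 | 0 | 0
  29 | 001000010000000 | 0 | 0
  30 | 010000100000000 | 0 | 1
  31 | 100001000000001 | 1 | 1
  32 | 000010000000011 | 0 | 0
  33 | 000100000000110 | 0 | 0
  34 | 001000000001100 | 0 | 0
  35 | 010000000011000 | 0 | 1
  36 | 100000000110001 | 1 | 1
  37 | 000000001100011 | 0 | 0
  38 | 000000011000110 | 0 | 0
  39 | 000000110001100 | 0 | 0
  40 | 000001100011000 | 0 | 0

11101010000000000111110000000001000010000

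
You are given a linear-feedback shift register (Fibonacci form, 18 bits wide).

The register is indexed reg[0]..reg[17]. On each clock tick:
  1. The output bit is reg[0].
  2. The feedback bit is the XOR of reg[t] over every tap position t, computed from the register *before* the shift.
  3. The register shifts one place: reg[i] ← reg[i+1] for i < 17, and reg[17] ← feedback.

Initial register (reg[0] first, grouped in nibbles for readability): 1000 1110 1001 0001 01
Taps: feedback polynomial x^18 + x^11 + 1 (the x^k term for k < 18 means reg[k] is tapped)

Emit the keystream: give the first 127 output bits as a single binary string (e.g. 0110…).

tick  register→output (feedback)
  0  100011101001000101→1 (0)
  1  000111010010001010→0 (0)
  2  001110100100010100→0 (0)
  3  011101001000101000→0 (0)
  4  111010010001010000→1 (0)
  5  110100100010100000→1 (1)
  6  101001000101000001→1 (0)
  7  010010001010000010→0 (0)
  8  100100010100000100→1 (1)
  9  001000101000001001→0 (0)
 10  010001010000010010→0 (0)
 11  100010100000100100→1 (1)
 12  000101000001001001→0 (1)
 13  001010000010010011→0 (0)
 14  010100000100100110→0 (0)
 15  101000001001001100→1 (0)
 16  010000010010011000→0 (0)
 17  100000100100110000→1 (1)
 18  000001001001100001→0 (1)
 19  000010010011000011→0 (1)
 20  000100100110000111→0 (0)
 21  001001001100001110→0 (0)
 22  010010011000011100→0 (0)
 23  100100110000111000→1 (1)
 24  001001100001110001→0 (1)
 25  010011000011100011→0 (1)
 26  100110000111000111→1 (0)
 27  001100001110001110→0 (0)
 28  011000011100011100→0 (0)
 29  110000111000111000→1 (1)
 30  100001110001110001→1 (0)
 31  000011100011100010→0 (1)
 32  000111000111000101→0 (1)
 33  001110001110001011→0 (0)
 34  011100011100010110→0 (0)
 35  111000111000101100→1 (1)
 36  110001110001011001→1 (0)
 37  100011100010110010→1 (1)
 38  000111000101100101→0 (1)
 39  001110001011001011→0 (1)
 40  011100010110010111→0 (0)
 41  111000101100101110→1 (1)
 42  110001011001011101→1 (0)
 43  100010110010111010→1 (1)
 44  000101100101110101→0 (1)
 45  001011001011101011→0 (1)
 46  010110010111010111→0 (1)
 47  101100101110101111→1 (1)
 48  011001011101011111→0 (1)
 49  110010111010111111→1 (1)
 50  100101110101111111→1 (0)
 51  001011101011111110→0 (1)
 52  010111010111111101→0 (1)
 53  101110101111111011→1 (0)
 54  011101011111110110→0 (1)
 55  111010111111101101→1 (0)
 56  110101111111011010→1 (0)
 57  101011111110110100→1 (1)
 58  010111111101101001→0 (1)
 59  101111111011010011→1 (0)
 60  011111110110100110→0 (0)
 61  111111101101001100→1 (0)
 62  111111011010011000→1 (1)
 63  111110110100110001→1 (1)
 64  111101101001100011→1 (0)
 65  111011010011000110→1 (0)
 66  110110100110001100→1 (1)
 67  101101001100011001→1 (1)
 68  011010011000110011→0 (0)
 69  110100110001100110→1 (0)
 70  101001100011001100→1 (0)
 71  010011000110011000→0 (0)
 72  100110001100110000→1 (1)
 73  001100011001100001→0 (1)
 74  011000110011000011→0 (1)
 75  110001100110000111→1 (1)
 76  100011001100001111→1 (1)
 77  000110011000011111→0 (0)
 78  001100110000111110→0 (0)
 79  011001100001111100→0 (1)
 80  110011000011111001→1 (0)
 81  100110000111110010→1 (0)
 82  001100001111100100→0 (1)
 83  011000011111001001→0 (1)
 84  110000111110010011→1 (1)
 85  100001111100100111→1 (1)
 86  000011111001001111→0 (1)
 87  000111110010011111→0 (0)
 88  001111100100111110→0 (0)
 89  011111001001111100→0 (1)
 90  111110010011111001→1 (0)
 91  111100100111110010→1 (0)
 92  111001001111100100→1 (0)
 93  110010011111001000→1 (0)
 94  100100111110010000→1 (1)
 95  001001111100100001→0 (0)
 96  010011111001000010→0 (1)
 97  100111110010000101→1 (1)
 98  001111100100001011→0 (0)
 99  011111001000010110→0 (0)
100  111110010000101100→1 (1)
101  111100100001011001→1 (0)
102  111001000010110010→1 (1)
103  110010000101100101→1 (0)
104  100100001011001010→1 (0)
105  001000010110010100→0 (0)
106  010000101100101000→0 (0)
107  100001011001010000→1 (0)
108  000010110010100000→0 (0)
109  000101100101000000→0 (1)
110  001011001010000001→0 (0)
111  010110010100000010→0 (0)
112  101100101000000100→1 (1)
113  011001010000001001→0 (0)
114  110010100000010010→1 (1)
115  100101000000100101→1 (1)
116  001010000001001011→0 (1)
117  010100000010010111→0 (0)
118  101000000100101110→1 (1)
119  010000001001011101→0 (1)
120  100000010010111011→1 (1)
121  000000100101110111→0 (1)
122  000001001011101111→0 (1)
123  000010010111011111→0 (1)
124  000100101110111111→0 (0)
125  001001011101111110→0 (1)
126  010010111011111101→0 (1)

1000111010010001010000010010011000011100011100010110010111010111111101101001100011001100001111100100111110010000101100101000000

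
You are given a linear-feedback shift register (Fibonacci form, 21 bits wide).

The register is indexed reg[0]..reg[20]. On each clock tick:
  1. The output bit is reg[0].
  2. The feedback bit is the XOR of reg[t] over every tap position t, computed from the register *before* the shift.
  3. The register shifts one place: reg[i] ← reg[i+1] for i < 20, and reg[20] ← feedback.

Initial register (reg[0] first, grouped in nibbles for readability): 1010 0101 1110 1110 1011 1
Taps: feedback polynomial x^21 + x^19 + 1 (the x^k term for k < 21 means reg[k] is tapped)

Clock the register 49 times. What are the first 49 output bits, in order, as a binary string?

1010010111101110101110111101100100111011000110001

tick  register→output (feedback)
  0  101001011110111010111→1 (0)
  1  010010111101110101110→0 (1)
  2  100101111011101011101→1 (1)
  3  001011110111010111011→0 (1)
  4  010111101110101110111→0 (1)
  5  101111011101011101111→1 (0)
  6  011110111010111011110→0 (1)
  7  111101110101110111101→1 (1)
  8  111011101011101111011→1 (0)
  9  110111010111011110110→1 (0)
 10  101110101110111101100→1 (1)
 11  011101011101111011001→0 (0)
 12  111010111011110110010→1 (0)
 13  110101110111101100100→1 (1)
 14  101011101111011001001→1 (1)
 15  010111011110110010011→0 (1)
 16  101110111101100100111→1 (0)
 17  011101111011001001110→0 (1)
 18  111011110110010011101→1 (1)
 19  110111101100100111011→1 (0)
 20  101111011001001110110→1 (0)
 21  011110110010011101100→0 (0)
 22  111101100100111011000→1 (1)
 23  111011001001110110001→1 (1)
 24  110110010011101100011→1 (0)
 25  101100100111011000110→1 (0)
 26  011001001110110001100→0 (0)
 27  110010011101100011000→1 (1)
 28  100100111011000110001→1 (1)
 29  001001110110001100011→0 (1)
 30  010011101100011000111→0 (1)
 31  100111011000110001111→1 (0)
 32  001110110001100011110→0 (1)
 33  011101100011000111101→0 (0)
 34  111011000110001111010→1 (0)
 35  110110001100011110100→1 (1)
 36  101100011000111101001→1 (1)
 37  011000110001111010011→0 (1)
 38  110001100011110100111→1 (0)
 39  100011000111101001110→1 (0)
 40  000110001111010011100→0 (0)
 41  001100011110100111000→0 (0)
 42  011000111101001110000→0 (0)
 43  110001111010011100000→1 (1)
 44  100011110100111000001→1 (1)
 45  000111101001110000011→0 (1)
 46  001111010011100000111→0 (1)
 47  011110100111000001111→0 (1)
 48  111101001110000011111→1 (0)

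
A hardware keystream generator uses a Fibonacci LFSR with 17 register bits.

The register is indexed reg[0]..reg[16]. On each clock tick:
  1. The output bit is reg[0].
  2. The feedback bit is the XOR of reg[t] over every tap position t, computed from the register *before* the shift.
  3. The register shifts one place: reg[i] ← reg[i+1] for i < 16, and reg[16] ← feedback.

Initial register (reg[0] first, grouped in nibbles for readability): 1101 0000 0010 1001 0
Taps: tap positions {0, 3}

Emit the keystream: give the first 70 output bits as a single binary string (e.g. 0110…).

k : reg_k → out_k, fb_k
0: 11010000001010010 → 1, fb=0
1: 10100000010100100 → 1, fb=1
2: 01000000101001001 → 0, fb=0
3: 10000001010010010 → 1, fb=1
4: 00000010100100101 → 0, fb=0
5: 00000101001001010 → 0, fb=0
6: 00001010010010100 → 0, fb=0
7: 00010100100101000 → 0, fb=1
8: 00101001001010001 → 0, fb=0
9: 01010010010100010 → 0, fb=1
10: 10100100101000101 → 1, fb=1
11: 01001001010001011 → 0, fb=0
12: 10010010100010110 → 1, fb=0
13: 00100101000101100 → 0, fb=0
14: 01001010001011000 → 0, fb=0
15: 10010100010110000 → 1, fb=0
16: 00101000101100000 → 0, fb=0
17: 01010001011000000 → 0, fb=1
18: 10100010110000001 → 1, fb=1
19: 01000101100000011 → 0, fb=0
20: 10001011000000110 → 1, fb=1
21: 00010110000001101 → 0, fb=1
22: 00101100000011011 → 0, fb=0
23: 01011000000110110 → 0, fb=1
24: 10110000001101101 → 1, fb=0
25: 01100000011011010 → 0, fb=0
26: 11000000110110100 → 1, fb=1
27: 10000001101101001 → 1, fb=1
28: 00000011011010011 → 0, fb=0
29: 00000110110100110 → 0, fb=0
30: 00001101101001100 → 0, fb=0
31: 00011011010011000 → 0, fb=1
32: 00110110100110001 → 0, fb=1
33: 01101101001100011 → 0, fb=0
34: 11011010011000110 → 1, fb=0
35: 10110100110001100 → 1, fb=0
36: 01101001100011000 → 0, fb=0
37: 11010011000110000 → 1, fb=0
38: 10100110001100000 → 1, fb=1
39: 01001100011000001 → 0, fb=0
40: 10011000110000010 → 1, fb=0
41: 00110001100000100 → 0, fb=1
42: 01100011000001001 → 0, fb=0
43: 11000110000010010 → 1, fb=1
44: 10001100000100101 → 1, fb=1
45: 00011000001001011 → 0, fb=1
46: 00110000010010111 → 0, fb=1
47: 01100000100101111 → 0, fb=0
48: 11000001001011110 → 1, fb=1
49: 10000010010111101 → 1, fb=1
50: 00000100101111011 → 0, fb=0
51: 00001001011110110 → 0, fb=0
52: 00010010111101100 → 0, fb=1
53: 00100101111011001 → 0, fb=0
54: 01001011110110010 → 0, fb=0
55: 10010111101100100 → 1, fb=0
56: 00101111011001000 → 0, fb=0
57: 01011110110010000 → 0, fb=1
58: 10111101100100001 → 1, fb=0
59: 01111011001000010 → 0, fb=1
60: 11110110010000101 → 1, fb=0
61: 11101100100001010 → 1, fb=1
62: 11011001000010101 → 1, fb=0
63: 10110010000101010 → 1, fb=0
64: 01100100001010100 → 0, fb=0
65: 11001000010101000 → 1, fb=1
66: 10010000101010001 → 1, fb=0
67: 00100001010100010 → 0, fb=0
68: 01000010101000100 → 0, fb=0
69: 10000101010001000 → 1, fb=1

1101000000101001001010001011000000110110100110001100000100101111011001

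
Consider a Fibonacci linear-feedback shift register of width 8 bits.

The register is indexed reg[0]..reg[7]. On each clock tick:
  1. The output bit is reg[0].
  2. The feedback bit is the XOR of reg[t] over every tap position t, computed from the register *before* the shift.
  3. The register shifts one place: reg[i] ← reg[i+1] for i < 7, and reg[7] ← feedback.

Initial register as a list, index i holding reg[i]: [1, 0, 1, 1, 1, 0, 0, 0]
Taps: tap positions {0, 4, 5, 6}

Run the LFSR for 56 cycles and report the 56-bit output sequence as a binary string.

10111000001100010101100110010111111011110011011101110010

step | reg (before) | out | fb
   0 | 10111000 | 1 | 0
   1 | 01110000 | 0 | 0
   2 | 11100000 | 1 | 1
   3 | 11000001 | 1 | 1
   4 | 10000011 | 1 | 0
   5 | 00000110 | 0 | 0
   6 | 00001100 | 0 | 0
   7 | 00011000 | 0 | 1
   8 | 00110001 | 0 | 0
   9 | 01100010 | 0 | 1
  10 | 11000101 | 1 | 0
  11 | 10001010 | 1 | 1
  12 | 00010101 | 0 | 1
  13 | 00101011 | 0 | 0
  14 | 01010110 | 0 | 0
  15 | 10101100 | 1 | 1
  16 | 01011001 | 0 | 1
  17 | 10110011 | 1 | 0
  18 | 01100110 | 0 | 0
  19 | 11001100 | 1 | 1
  20 | 10011001 | 1 | 0
  21 | 00110010 | 0 | 1
  22 | 01100101 | 0 | 1
  23 | 11001011 | 1 | 1
  24 | 10010111 | 1 | 1
  25 | 00101111 | 0 | 1
  26 | 01011111 | 0 | 1
  27 | 10111111 | 1 | 0
  28 | 01111110 | 0 | 1
  29 | 11111101 | 1 | 1
  30 | 11111011 | 1 | 1
  31 | 11110111 | 1 | 1
  32 | 11101111 | 1 | 0
  33 | 11011110 | 1 | 0
  34 | 10111100 | 1 | 1
  35 | 01111001 | 0 | 1
  36 | 11110011 | 1 | 0
  37 | 11100110 | 1 | 1
  38 | 11001101 | 1 | 1
  39 | 10011011 | 1 | 1
  40 | 00110111 | 0 | 0
  41 | 01101110 | 0 | 1
  42 | 11011101 | 1 | 1
  43 | 10111011 | 1 | 1
  44 | 01110111 | 0 | 0
  45 | 11101110 | 1 | 0
  46 | 11011100 | 1 | 1
  47 | 10111001 | 1 | 0
  48 | 01110010 | 0 | 1
  49 | 11100101 | 1 | 0
  50 | 11001010 | 1 | 1
  51 | 10010101 | 1 | 0
  52 | 00101010 | 0 | 0
  53 | 01010100 | 0 | 1
  54 | 10101001 | 1 | 0
  55 | 01010010 | 0 | 1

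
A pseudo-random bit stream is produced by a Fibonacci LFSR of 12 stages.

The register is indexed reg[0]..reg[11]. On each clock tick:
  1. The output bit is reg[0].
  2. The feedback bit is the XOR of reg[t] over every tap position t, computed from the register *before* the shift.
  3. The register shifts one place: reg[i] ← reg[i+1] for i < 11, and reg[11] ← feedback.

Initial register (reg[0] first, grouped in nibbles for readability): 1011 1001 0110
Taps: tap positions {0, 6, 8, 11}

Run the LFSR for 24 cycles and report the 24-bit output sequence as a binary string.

101110010110111101101001

k : reg_k → out_k, fb_k
0: 101110010110 → 1, fb=1
1: 011100101101 → 0, fb=1
2: 111001011011 → 1, fb=1
3: 110010110111 → 1, fb=1
4: 100101101111 → 1, fb=0
5: 001011011110 → 0, fb=1
6: 010110111101 → 0, fb=1
7: 101101111011 → 1, fb=0
8: 011011110110 → 0, fb=1
9: 110111101101 → 1, fb=0
10: 101111011010 → 1, fb=0
11: 011110110100 → 0, fb=1
12: 111101101001 → 1, fb=0
13: 111011010010 → 1, fb=1
14: 110110100101 → 1, fb=1
15: 101101001011 → 1, fb=1
16: 011010010111 → 0, fb=1
17: 110100101111 → 1, fb=0
18: 101001011110 → 1, fb=0
19: 010010111100 → 0, fb=0
20: 100101111000 → 1, fb=1
21: 001011110001 → 0, fb=0
22: 010111100010 → 0, fb=1
23: 101111000101 → 1, fb=0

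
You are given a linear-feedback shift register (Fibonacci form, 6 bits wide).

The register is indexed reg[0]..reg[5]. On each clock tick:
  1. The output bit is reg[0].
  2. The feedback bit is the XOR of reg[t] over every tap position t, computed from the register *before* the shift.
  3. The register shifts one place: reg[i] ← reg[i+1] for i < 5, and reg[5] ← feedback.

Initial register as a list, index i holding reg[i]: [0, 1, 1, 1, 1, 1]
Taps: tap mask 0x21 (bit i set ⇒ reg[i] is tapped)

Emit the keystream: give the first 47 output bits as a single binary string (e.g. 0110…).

01111110101011001101110110100100111000101111001

k : reg_k → out_k, fb_k
0: 011111 → 0, fb=1
1: 111111 → 1, fb=0
2: 111110 → 1, fb=1
3: 111101 → 1, fb=0
4: 111010 → 1, fb=1
5: 110101 → 1, fb=0
6: 101010 → 1, fb=1
7: 010101 → 0, fb=1
8: 101011 → 1, fb=0
9: 010110 → 0, fb=0
10: 101100 → 1, fb=1
11: 011001 → 0, fb=1
12: 110011 → 1, fb=0
13: 100110 → 1, fb=1
14: 001101 → 0, fb=1
15: 011011 → 0, fb=1
16: 110111 → 1, fb=0
17: 101110 → 1, fb=1
18: 011101 → 0, fb=1
19: 111011 → 1, fb=0
20: 110110 → 1, fb=1
21: 101101 → 1, fb=0
22: 011010 → 0, fb=0
23: 110100 → 1, fb=1
24: 101001 → 1, fb=0
25: 010010 → 0, fb=0
26: 100100 → 1, fb=1
27: 001001 → 0, fb=1
28: 010011 → 0, fb=1
29: 100111 → 1, fb=0
30: 001110 → 0, fb=0
31: 011100 → 0, fb=0
32: 111000 → 1, fb=1
33: 110001 → 1, fb=0
34: 100010 → 1, fb=1
35: 000101 → 0, fb=1
36: 001011 → 0, fb=1
37: 010111 → 0, fb=1
38: 101111 → 1, fb=0
39: 011110 → 0, fb=0
40: 111100 → 1, fb=1
41: 111001 → 1, fb=0
42: 110010 → 1, fb=1
43: 100101 → 1, fb=0
44: 001010 → 0, fb=0
45: 010100 → 0, fb=0
46: 101000 → 1, fb=1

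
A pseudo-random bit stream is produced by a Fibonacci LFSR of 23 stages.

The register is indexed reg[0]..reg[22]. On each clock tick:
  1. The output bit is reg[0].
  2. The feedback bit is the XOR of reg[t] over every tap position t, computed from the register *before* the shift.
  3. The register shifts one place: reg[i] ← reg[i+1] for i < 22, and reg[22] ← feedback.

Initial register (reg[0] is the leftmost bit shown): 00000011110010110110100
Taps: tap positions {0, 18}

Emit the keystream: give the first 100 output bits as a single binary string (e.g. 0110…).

tick  register→output (feedback)
  0  00000011110010110110100→0 (1)
  1  00000111100101101101001→0 (0)
  2  00001111001011011010010→0 (1)
  3  00011110010110110100101→0 (0)
  4  00111100101101101001010→0 (0)
  5  01111001011011010010100→0 (1)
  6  11110010110110100101001→1 (1)
  7  11100101101101001010011→1 (0)
  8  11001011011010010100110→1 (1)
  9  10010110110100101001101→1 (1)
 10  00101101101001010011011→0 (1)
 11  01011011010010100110111→0 (1)
 12  10110110100101001101111→1 (1)
 13  01101101001010011011111→0 (1)
 14  11011010010100110111111→1 (0)
 15  10110100101001101111110→1 (0)
 16  01101001010011011111100→0 (1)
 17  11010010100110111111001→1 (0)
 18  10100101001101111110010→1 (0)
 19  01001010011011111100100→0 (0)
 20  10010100110111111001000→1 (1)
 21  00101001101111110010001→0 (1)
 22  01010011011111100100011→0 (0)
 23  10100110111111001000110→1 (1)
 24  01001101111110010001101→0 (0)
 25  10011011111100100011010→1 (0)
 26  00110111111001000110100→0 (1)
 27  01101111110010001101001→0 (0)
 28  11011111100100011010010→1 (0)
 29  10111111001000110100100→1 (1)
 30  01111110010001101001001→0 (0)
 31  11111100100011010010010→1 (0)
 32  11111001000110100100100→1 (1)
 33  11110010001101001001001→1 (1)
 34  11100100011010010010011→1 (0)
 35  11001000110100100100110→1 (1)
 36  10010001101001001001101→1 (1)
 37  00100011010010010011011→0 (1)
 38  01000110100100100110111→0 (1)
 39  10001101001001001101111→1 (1)
 40  00011010010010011011111→0 (1)
 41  00110100100100110111111→0 (1)
 42  01101001001001101111111→0 (1)
 43  11010010010011011111111→1 (0)
 44  10100100100110111111110→1 (0)
 45  01001001001101111111100→0 (1)
 46  10010010011011111111001→1 (0)
 47  00100100110111111110010→0 (1)
 48  01001001101111111100101→0 (0)
 49  10010011011111111001010→1 (1)
 50  00100110111111110010101→0 (1)
 51  01001101111111100101011→0 (0)
 52  10011011111111001010110→1 (0)
 53  00110111111110010101100→0 (0)
 54  01101111111100101011000→0 (1)
 55  11011111111001010110001→1 (0)
 56  10111111110010101100010→1 (1)
 57  01111111100101011000101→0 (0)
 58  11111111001010110001010→1 (1)
 59  11111110010101100010101→1 (0)
 60  11111100101011000101010→1 (1)
 61  11111001010110001010101→1 (0)
 62  11110010101100010101010→1 (1)
 63  11100101011000101010101→1 (0)
 64  11001010110001010101010→1 (1)
 65  10010101100010101010101→1 (0)
 66  00101011000101010101010→0 (0)
 67  01010110001010101010100→0 (1)
 68  10101100010101010101001→1 (1)
 69  01011000101010101010011→0 (1)
 70  10110001010101010100111→1 (1)
 71  01100010101010101001111→0 (0)
 72  11000101010101010011110→1 (0)
 73  10001010101010100111100→1 (0)
 74  00010101010101001111000→0 (1)
 75  00101010101010011110001→0 (1)
 76  01010101010100111100011→0 (0)
 77  10101010101001111000110→1 (1)
 78  01010101010011110001101→0 (0)
 79  10101010100111100011010→1 (0)
 80  01010101001111000110100→0 (1)
 81  10101010011110001101001→1 (1)
 82  01010100111100011010011→0 (1)
 83  10101001111000110100111→1 (1)
 84  01010011110001101001111→0 (0)
 85  10100111100011010011110→1 (0)
 86  01001111000110100111100→0 (1)
 87  10011110001101001111001→1 (0)
 88  00111100011010011110010→0 (1)
 89  01111000110100111100101→0 (0)
 90  11110001101001111001010→1 (1)
 91  11100011010011110010101→1 (0)
 92  11000110100111100101010→1 (1)
 93  10001101001111001010101→1 (0)
 94  00011010011110010101010→0 (0)
 95  00110100111100101010100→0 (1)
 96  01101001111001010101001→0 (0)
 97  11010011110010101010010→1 (0)
 98  10100111100101010100100→1 (1)
 99  01001111001010101001001→0 (0)

0000001111001011011010010100110111111001000110100100100110111111110010101100010101010101001111000110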